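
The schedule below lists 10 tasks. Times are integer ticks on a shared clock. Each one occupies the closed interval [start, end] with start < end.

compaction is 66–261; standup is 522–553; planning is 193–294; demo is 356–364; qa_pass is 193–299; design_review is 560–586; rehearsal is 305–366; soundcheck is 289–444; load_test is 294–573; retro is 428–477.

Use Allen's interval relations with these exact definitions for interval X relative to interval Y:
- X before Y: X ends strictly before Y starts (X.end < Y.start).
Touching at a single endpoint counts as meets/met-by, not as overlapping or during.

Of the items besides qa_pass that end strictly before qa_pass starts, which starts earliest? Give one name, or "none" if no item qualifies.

none

Target qa_pass = [193, 299].
compaction [66, 261] → overlaps → excluded.
demo [356, 364] → after → excluded.
design_review [560, 586] → after → excluded.
load_test [294, 573] → overlapped-by → excluded.
planning [193, 294] → starts → excluded.
rehearsal [305, 366] → after → excluded.
retro [428, 477] → after → excluded.
soundcheck [289, 444] → overlapped-by → excluded.
standup [522, 553] → after → excluded.
No candidates → none.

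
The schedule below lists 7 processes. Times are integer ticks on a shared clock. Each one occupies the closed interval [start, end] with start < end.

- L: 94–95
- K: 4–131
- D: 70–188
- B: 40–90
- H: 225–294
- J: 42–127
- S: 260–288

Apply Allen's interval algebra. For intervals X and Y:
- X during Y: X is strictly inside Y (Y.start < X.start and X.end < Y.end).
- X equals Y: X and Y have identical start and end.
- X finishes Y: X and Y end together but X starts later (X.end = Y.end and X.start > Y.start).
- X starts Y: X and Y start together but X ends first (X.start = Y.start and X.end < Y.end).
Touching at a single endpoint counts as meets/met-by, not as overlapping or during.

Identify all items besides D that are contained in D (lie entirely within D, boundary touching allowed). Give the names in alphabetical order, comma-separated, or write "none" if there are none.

Target D = [70, 188].
B [40, 90] → overlaps → no.
H [225, 294] → after → no.
J [42, 127] → overlaps → no.
K [4, 131] → overlaps → no.
L [94, 95] → during → yes.
S [260, 288] → after → no.
Result: L.

L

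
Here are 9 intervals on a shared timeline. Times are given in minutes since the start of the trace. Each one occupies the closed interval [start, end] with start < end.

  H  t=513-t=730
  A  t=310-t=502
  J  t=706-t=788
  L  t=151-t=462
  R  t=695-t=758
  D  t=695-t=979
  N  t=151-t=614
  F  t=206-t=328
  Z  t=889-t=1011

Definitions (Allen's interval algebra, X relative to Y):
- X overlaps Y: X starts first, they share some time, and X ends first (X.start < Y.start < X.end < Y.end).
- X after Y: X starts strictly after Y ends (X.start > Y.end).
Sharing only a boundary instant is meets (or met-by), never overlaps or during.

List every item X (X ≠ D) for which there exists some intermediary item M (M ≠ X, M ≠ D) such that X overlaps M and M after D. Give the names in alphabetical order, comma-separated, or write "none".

none

Target D = [t=695, t=979].
Intermediaries M with M after D: none.
Union: none.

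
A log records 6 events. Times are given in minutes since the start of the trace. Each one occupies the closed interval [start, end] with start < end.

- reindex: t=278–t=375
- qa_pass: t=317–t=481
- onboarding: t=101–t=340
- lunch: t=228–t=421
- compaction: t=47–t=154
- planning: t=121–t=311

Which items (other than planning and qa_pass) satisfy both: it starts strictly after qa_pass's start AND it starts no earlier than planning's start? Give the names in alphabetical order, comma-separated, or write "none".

none

Conditions: its start is strictly after qa_pass's start (X.start > t=317) AND its start is no earlier than planning's start (X.start >= t=121).
compaction: start t=47 > t=317? ✗; start t=47 >= t=121? ✗ → no.
lunch: start t=228 > t=317? ✗; start t=228 >= t=121? ✓ → no.
onboarding: start t=101 > t=317? ✗; start t=101 >= t=121? ✗ → no.
reindex: start t=278 > t=317? ✗; start t=278 >= t=121? ✓ → no.
Result: none.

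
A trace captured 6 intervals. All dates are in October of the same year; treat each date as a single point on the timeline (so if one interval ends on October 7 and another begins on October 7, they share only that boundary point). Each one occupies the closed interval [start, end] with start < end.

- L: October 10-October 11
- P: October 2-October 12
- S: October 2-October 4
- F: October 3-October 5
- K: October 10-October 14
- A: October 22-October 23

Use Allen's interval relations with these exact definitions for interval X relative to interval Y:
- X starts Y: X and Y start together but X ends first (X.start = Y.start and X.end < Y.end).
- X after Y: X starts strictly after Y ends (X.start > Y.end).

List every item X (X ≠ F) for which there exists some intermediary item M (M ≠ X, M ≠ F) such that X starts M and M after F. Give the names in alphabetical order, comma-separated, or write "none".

Target F = [October 3, October 5].
Intermediaries M with M after F: A, K, L.
Via A — items with X starts A: none.
Via K — items with X starts K: L.
Via L — items with X starts L: none.
Union: L.

L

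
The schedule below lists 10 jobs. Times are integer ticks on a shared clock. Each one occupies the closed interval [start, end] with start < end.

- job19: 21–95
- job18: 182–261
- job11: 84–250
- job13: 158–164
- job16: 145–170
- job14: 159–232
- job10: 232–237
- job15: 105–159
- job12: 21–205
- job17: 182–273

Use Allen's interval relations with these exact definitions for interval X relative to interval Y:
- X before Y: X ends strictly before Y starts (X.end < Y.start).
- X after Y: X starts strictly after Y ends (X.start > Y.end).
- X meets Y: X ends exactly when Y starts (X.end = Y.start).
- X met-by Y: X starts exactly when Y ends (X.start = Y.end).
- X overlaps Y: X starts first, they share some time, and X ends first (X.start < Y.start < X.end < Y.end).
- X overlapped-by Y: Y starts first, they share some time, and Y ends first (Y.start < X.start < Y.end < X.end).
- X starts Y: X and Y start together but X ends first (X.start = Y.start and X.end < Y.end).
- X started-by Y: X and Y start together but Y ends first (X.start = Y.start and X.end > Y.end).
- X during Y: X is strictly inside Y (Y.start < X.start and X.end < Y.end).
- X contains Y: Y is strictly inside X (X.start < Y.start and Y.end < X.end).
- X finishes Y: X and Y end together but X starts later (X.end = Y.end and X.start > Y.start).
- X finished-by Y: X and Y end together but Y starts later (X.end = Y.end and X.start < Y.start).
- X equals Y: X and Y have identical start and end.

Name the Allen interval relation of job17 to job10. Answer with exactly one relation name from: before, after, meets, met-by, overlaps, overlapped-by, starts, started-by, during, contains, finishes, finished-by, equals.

contains

job17 = [182, 273]; job10 = [232, 237].
Compare endpoints: job17.start < job10.start, job17.start < job10.end, job17.end > job10.start, job17.end > job10.end.
That pattern is 'contains'.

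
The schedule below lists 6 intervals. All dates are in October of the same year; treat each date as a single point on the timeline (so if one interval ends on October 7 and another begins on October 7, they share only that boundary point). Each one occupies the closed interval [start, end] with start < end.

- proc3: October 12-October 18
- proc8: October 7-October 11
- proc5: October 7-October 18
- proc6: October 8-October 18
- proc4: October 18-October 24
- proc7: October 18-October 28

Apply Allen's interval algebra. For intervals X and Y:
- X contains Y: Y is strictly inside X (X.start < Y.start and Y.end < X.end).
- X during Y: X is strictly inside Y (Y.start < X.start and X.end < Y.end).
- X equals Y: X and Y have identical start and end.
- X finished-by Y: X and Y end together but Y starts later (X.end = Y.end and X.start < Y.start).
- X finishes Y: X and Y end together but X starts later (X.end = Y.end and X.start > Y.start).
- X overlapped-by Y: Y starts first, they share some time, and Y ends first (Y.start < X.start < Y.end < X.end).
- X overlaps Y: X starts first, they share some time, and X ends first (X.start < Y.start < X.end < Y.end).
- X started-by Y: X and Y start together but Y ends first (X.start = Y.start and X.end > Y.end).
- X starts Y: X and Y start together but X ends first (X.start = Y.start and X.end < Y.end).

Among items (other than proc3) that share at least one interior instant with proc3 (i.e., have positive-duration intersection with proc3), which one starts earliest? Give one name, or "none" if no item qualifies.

proc5

Target proc3 = [October 12, October 18].
proc4 [October 18, October 24] → met-by → excluded.
proc5 [October 7, October 18] → finished-by → candidate.
proc6 [October 8, October 18] → finished-by → candidate.
proc7 [October 18, October 28] → met-by → excluded.
proc8 [October 7, October 11] → before → excluded.
Among candidates, earliest start is October 7 → proc5.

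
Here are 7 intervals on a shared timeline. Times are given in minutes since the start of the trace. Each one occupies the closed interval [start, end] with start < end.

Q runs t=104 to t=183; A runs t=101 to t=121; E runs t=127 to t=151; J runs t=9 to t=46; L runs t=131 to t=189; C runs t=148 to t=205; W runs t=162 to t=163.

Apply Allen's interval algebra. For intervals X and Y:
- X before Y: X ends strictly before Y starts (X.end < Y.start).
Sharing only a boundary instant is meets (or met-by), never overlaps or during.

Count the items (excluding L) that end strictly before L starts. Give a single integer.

Target L = [t=131, t=189].
A [t=101, t=121] → before → counts.
C [t=148, t=205] → overlapped-by → no.
E [t=127, t=151] → overlaps → no.
J [t=9, t=46] → before → counts.
Q [t=104, t=183] → overlaps → no.
W [t=162, t=163] → during → no.
Total: 2.

2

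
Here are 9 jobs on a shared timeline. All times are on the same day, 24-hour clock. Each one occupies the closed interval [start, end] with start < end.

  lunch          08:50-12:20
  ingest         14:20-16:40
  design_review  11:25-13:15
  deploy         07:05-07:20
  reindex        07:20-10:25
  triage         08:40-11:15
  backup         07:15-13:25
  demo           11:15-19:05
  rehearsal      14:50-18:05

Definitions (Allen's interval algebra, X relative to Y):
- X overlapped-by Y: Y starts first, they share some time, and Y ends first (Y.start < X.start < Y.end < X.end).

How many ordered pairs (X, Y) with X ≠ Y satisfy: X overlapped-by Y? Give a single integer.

8

Checking all 72 ordered pairs for relation 'overlapped-by'; matching pairs in alphabetical order:
(backup, deploy): backup overlapped-by deploy ✓
(demo, backup): demo overlapped-by backup ✓
(demo, lunch): demo overlapped-by lunch ✓
(design_review, lunch): design_review overlapped-by lunch ✓
(lunch, reindex): lunch overlapped-by reindex ✓
(lunch, triage): lunch overlapped-by triage ✓
(rehearsal, ingest): rehearsal overlapped-by ingest ✓
(triage, reindex): triage overlapped-by reindex ✓
Count: 8.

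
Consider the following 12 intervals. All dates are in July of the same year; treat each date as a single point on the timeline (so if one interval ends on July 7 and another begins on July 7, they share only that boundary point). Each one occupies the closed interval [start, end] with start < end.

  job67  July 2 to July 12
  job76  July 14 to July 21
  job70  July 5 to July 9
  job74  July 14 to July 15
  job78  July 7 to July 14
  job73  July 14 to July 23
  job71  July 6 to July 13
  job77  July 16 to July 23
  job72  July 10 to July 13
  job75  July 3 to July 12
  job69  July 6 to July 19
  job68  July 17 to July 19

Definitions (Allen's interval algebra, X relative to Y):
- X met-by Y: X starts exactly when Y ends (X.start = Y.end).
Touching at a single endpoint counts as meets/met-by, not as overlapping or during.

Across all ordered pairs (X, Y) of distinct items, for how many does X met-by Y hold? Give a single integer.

3

Checking all 132 ordered pairs for relation 'met-by'; matching pairs in alphabetical order:
(job73, job78): job73 met-by job78 ✓
(job74, job78): job74 met-by job78 ✓
(job76, job78): job76 met-by job78 ✓
Count: 3.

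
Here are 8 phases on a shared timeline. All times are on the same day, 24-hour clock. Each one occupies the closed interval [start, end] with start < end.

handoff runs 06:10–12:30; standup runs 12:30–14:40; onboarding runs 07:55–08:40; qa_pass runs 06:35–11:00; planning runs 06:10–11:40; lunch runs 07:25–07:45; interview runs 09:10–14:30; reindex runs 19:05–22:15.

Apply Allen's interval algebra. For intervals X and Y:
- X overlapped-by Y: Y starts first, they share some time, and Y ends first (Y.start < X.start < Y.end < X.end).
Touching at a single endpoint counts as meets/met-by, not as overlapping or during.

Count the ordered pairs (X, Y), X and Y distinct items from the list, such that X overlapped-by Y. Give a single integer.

4

Checking all 56 ordered pairs for relation 'overlapped-by'; matching pairs in alphabetical order:
(interview, handoff): interview overlapped-by handoff ✓
(interview, planning): interview overlapped-by planning ✓
(interview, qa_pass): interview overlapped-by qa_pass ✓
(standup, interview): standup overlapped-by interview ✓
Count: 4.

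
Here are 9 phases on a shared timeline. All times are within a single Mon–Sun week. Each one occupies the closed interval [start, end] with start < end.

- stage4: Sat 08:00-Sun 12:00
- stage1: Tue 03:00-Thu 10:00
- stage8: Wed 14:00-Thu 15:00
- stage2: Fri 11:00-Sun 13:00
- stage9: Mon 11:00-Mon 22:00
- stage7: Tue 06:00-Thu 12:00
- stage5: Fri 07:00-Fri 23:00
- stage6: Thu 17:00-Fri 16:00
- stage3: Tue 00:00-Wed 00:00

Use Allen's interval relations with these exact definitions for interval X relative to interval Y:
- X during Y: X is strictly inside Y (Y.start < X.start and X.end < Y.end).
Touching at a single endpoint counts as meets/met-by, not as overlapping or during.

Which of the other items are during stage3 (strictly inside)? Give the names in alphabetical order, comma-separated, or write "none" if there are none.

Target stage3 = [Tue 00:00, Wed 00:00].
stage1 [Tue 03:00, Thu 10:00] → overlapped-by → no.
stage2 [Fri 11:00, Sun 13:00] → after → no.
stage4 [Sat 08:00, Sun 12:00] → after → no.
stage5 [Fri 07:00, Fri 23:00] → after → no.
stage6 [Thu 17:00, Fri 16:00] → after → no.
stage7 [Tue 06:00, Thu 12:00] → overlapped-by → no.
stage8 [Wed 14:00, Thu 15:00] → after → no.
stage9 [Mon 11:00, Mon 22:00] → before → no.
Result: none.

none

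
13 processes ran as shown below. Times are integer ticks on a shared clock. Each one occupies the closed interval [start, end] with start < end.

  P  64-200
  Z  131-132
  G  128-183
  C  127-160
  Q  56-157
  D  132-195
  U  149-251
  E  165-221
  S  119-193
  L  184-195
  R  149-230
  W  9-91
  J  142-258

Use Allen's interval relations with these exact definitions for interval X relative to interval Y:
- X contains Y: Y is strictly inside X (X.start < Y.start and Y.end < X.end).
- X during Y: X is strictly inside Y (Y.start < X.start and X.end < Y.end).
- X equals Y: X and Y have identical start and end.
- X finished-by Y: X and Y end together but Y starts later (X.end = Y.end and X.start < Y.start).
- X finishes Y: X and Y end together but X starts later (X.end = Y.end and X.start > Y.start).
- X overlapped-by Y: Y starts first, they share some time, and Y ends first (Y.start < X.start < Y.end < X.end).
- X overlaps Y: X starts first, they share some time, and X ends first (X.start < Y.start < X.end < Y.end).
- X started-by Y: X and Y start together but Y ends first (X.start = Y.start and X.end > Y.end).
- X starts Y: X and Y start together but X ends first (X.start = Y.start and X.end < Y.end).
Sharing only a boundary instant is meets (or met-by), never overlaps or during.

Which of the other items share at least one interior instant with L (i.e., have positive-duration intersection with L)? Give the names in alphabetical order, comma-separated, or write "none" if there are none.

Target L = [184, 195].
C [127, 160] → before → no.
D [132, 195] → finished-by → yes.
E [165, 221] → contains → yes.
G [128, 183] → before → no.
J [142, 258] → contains → yes.
P [64, 200] → contains → yes.
Q [56, 157] → before → no.
R [149, 230] → contains → yes.
S [119, 193] → overlaps → yes.
U [149, 251] → contains → yes.
W [9, 91] → before → no.
Z [131, 132] → before → no.
Result: D, E, J, P, R, S, U.

D, E, J, P, R, S, U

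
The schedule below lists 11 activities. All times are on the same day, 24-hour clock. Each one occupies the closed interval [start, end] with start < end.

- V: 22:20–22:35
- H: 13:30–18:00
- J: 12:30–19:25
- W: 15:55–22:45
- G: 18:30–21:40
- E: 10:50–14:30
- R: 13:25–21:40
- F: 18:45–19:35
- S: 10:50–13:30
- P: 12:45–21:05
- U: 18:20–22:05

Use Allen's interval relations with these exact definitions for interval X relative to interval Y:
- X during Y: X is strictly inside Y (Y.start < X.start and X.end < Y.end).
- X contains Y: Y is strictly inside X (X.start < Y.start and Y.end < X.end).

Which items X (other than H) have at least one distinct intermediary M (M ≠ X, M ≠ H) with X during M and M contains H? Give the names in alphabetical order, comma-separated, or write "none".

Target H = [13:30, 18:00].
Intermediaries M with M contains H: J, P, R.
Via J — items with X during J: none.
Via P — items with X during P: F.
Via R — items with X during R: F.
Union: F.

F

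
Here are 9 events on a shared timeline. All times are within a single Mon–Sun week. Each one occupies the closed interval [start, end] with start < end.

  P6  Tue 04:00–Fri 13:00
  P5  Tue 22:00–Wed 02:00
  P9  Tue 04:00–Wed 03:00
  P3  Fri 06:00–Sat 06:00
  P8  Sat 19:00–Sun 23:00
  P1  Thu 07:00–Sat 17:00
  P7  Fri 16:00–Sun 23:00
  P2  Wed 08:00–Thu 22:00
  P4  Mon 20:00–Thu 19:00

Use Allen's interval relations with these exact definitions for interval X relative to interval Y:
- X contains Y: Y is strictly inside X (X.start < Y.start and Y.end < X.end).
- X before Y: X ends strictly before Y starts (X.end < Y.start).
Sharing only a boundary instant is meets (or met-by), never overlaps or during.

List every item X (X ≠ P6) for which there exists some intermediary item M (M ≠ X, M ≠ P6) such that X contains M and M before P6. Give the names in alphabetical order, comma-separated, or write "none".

Target P6 = [Tue 04:00, Fri 13:00].
Intermediaries M with M before P6: none.
Union: none.

none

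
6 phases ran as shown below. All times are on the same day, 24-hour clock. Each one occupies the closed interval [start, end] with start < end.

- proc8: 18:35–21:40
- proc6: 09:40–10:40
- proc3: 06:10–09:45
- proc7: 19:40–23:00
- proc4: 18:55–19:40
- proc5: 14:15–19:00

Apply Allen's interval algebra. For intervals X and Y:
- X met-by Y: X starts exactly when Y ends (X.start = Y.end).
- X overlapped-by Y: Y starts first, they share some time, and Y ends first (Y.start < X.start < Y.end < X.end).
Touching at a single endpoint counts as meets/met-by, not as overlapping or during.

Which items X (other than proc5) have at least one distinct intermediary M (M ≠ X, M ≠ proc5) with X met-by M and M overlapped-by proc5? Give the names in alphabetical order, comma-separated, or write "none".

proc7

Target proc5 = [14:15, 19:00].
Intermediaries M with M overlapped-by proc5: proc4, proc8.
Via proc4 — items with X met-by proc4: proc7.
Via proc8 — items with X met-by proc8: none.
Union: proc7.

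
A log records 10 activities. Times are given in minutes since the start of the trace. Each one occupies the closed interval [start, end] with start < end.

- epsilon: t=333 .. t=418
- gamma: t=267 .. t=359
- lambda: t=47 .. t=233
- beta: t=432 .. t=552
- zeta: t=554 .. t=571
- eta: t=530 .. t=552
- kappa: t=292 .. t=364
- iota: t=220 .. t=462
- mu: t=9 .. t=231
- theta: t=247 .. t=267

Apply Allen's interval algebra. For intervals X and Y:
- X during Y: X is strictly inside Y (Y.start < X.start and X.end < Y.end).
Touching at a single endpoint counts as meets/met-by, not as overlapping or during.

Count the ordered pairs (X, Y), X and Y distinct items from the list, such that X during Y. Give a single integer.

Checking all 90 ordered pairs for relation 'during'; matching pairs in alphabetical order:
(epsilon, iota): epsilon during iota ✓
(gamma, iota): gamma during iota ✓
(kappa, iota): kappa during iota ✓
(theta, iota): theta during iota ✓
Count: 4.

4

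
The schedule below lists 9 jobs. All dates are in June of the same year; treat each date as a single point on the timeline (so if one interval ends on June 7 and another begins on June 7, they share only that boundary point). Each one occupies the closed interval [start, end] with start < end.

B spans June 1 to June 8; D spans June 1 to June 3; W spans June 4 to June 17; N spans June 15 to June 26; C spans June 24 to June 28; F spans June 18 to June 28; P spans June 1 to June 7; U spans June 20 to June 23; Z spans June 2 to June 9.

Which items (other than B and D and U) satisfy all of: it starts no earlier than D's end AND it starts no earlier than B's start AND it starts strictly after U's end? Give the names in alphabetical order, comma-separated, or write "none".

Conditions: its start is no earlier than D's end (X.start >= June 3) AND its start is no earlier than B's start (X.start >= June 1) AND its start is strictly after U's end (X.start > June 23).
C: start June 24 >= June 3? ✓; start June 24 >= June 1? ✓; start June 24 > June 23? ✓ → yes.
F: start June 18 >= June 3? ✓; start June 18 >= June 1? ✓; start June 18 > June 23? ✗ → no.
N: start June 15 >= June 3? ✓; start June 15 >= June 1? ✓; start June 15 > June 23? ✗ → no.
P: start June 1 >= June 3? ✗; start June 1 >= June 1? ✓; start June 1 > June 23? ✗ → no.
W: start June 4 >= June 3? ✓; start June 4 >= June 1? ✓; start June 4 > June 23? ✗ → no.
Z: start June 2 >= June 3? ✗; start June 2 >= June 1? ✓; start June 2 > June 23? ✗ → no.
Result: C.

C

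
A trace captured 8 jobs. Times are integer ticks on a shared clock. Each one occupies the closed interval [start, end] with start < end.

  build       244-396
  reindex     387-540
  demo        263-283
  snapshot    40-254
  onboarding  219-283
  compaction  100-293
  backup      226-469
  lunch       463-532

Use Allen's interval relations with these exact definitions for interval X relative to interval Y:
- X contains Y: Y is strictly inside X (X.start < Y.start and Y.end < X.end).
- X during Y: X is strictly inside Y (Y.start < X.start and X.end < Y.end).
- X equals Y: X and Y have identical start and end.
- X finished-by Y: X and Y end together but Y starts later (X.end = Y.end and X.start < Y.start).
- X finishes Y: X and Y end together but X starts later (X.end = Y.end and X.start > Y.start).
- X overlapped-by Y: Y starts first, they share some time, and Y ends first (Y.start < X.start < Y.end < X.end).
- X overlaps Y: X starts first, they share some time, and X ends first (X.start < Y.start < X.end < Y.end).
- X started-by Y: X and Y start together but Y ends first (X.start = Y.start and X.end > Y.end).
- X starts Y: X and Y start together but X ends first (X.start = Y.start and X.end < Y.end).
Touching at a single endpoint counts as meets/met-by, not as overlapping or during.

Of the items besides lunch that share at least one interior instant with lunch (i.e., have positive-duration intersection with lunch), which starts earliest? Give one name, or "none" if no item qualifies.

backup

Target lunch = [463, 532].
backup [226, 469] → overlaps → candidate.
build [244, 396] → before → excluded.
compaction [100, 293] → before → excluded.
demo [263, 283] → before → excluded.
onboarding [219, 283] → before → excluded.
reindex [387, 540] → contains → candidate.
snapshot [40, 254] → before → excluded.
Among candidates, earliest start is 226 → backup.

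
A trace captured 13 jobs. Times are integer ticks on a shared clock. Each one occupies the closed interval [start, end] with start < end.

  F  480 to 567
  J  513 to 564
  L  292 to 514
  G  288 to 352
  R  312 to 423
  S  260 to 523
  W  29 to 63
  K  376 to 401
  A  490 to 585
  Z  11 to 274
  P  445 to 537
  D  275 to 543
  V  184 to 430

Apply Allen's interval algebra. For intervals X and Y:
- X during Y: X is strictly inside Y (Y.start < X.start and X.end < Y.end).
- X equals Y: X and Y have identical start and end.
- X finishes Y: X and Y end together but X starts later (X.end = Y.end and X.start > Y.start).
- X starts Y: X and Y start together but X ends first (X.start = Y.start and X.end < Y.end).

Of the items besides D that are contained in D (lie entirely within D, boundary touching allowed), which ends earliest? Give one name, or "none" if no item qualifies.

Target D = [275, 543].
A [490, 585] → overlapped-by → excluded.
F [480, 567] → overlapped-by → excluded.
G [288, 352] → during → candidate.
J [513, 564] → overlapped-by → excluded.
K [376, 401] → during → candidate.
L [292, 514] → during → candidate.
P [445, 537] → during → candidate.
R [312, 423] → during → candidate.
S [260, 523] → overlaps → excluded.
V [184, 430] → overlaps → excluded.
W [29, 63] → before → excluded.
Z [11, 274] → before → excluded.
Among candidates, earliest end is 352 → G.

G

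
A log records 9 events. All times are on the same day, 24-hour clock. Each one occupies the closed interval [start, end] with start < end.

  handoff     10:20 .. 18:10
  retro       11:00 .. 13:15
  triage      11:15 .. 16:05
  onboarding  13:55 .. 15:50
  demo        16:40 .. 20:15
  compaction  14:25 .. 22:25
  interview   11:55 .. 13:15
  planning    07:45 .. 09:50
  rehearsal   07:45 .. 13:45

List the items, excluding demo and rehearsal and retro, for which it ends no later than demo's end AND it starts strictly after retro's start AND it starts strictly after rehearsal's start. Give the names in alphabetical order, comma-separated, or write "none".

Conditions: its end is no later than demo's end (X.end <= 20:15) AND its start is strictly after retro's start (X.start > 11:00) AND its start is strictly after rehearsal's start (X.start > 07:45).
compaction: end 22:25 <= 20:15? ✗; start 14:25 > 11:00? ✓; start 14:25 > 07:45? ✓ → no.
handoff: end 18:10 <= 20:15? ✓; start 10:20 > 11:00? ✗; start 10:20 > 07:45? ✓ → no.
interview: end 13:15 <= 20:15? ✓; start 11:55 > 11:00? ✓; start 11:55 > 07:45? ✓ → yes.
onboarding: end 15:50 <= 20:15? ✓; start 13:55 > 11:00? ✓; start 13:55 > 07:45? ✓ → yes.
planning: end 09:50 <= 20:15? ✓; start 07:45 > 11:00? ✗; start 07:45 > 07:45? ✗ → no.
triage: end 16:05 <= 20:15? ✓; start 11:15 > 11:00? ✓; start 11:15 > 07:45? ✓ → yes.
Result: interview, onboarding, triage.

interview, onboarding, triage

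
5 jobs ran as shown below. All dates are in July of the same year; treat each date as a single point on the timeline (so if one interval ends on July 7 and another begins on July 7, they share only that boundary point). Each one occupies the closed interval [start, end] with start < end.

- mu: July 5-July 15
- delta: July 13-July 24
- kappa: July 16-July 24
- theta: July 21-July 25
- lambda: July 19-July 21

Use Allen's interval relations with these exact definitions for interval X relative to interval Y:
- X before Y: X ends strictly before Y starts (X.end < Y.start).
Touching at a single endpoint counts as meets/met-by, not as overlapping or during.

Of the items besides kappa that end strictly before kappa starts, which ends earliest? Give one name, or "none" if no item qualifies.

mu

Target kappa = [July 16, July 24].
delta [July 13, July 24] → finished-by → excluded.
lambda [July 19, July 21] → during → excluded.
mu [July 5, July 15] → before → candidate.
theta [July 21, July 25] → overlapped-by → excluded.
Among candidates, earliest end is July 15 → mu.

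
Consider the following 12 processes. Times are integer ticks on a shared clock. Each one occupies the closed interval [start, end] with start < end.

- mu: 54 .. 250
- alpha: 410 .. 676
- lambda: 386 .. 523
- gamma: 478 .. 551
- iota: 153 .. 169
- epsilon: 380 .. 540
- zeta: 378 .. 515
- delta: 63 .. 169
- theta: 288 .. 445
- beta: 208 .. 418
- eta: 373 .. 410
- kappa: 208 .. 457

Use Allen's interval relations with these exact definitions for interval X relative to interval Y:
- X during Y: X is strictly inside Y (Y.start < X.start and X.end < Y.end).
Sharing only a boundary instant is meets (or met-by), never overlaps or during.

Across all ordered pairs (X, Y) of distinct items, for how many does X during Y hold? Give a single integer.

8

Checking all 132 ordered pairs for relation 'during'; matching pairs in alphabetical order:
(delta, mu): delta during mu ✓
(eta, beta): eta during beta ✓
(eta, kappa): eta during kappa ✓
(eta, theta): eta during theta ✓
(gamma, alpha): gamma during alpha ✓
(iota, mu): iota during mu ✓
(lambda, epsilon): lambda during epsilon ✓
(theta, kappa): theta during kappa ✓
Count: 8.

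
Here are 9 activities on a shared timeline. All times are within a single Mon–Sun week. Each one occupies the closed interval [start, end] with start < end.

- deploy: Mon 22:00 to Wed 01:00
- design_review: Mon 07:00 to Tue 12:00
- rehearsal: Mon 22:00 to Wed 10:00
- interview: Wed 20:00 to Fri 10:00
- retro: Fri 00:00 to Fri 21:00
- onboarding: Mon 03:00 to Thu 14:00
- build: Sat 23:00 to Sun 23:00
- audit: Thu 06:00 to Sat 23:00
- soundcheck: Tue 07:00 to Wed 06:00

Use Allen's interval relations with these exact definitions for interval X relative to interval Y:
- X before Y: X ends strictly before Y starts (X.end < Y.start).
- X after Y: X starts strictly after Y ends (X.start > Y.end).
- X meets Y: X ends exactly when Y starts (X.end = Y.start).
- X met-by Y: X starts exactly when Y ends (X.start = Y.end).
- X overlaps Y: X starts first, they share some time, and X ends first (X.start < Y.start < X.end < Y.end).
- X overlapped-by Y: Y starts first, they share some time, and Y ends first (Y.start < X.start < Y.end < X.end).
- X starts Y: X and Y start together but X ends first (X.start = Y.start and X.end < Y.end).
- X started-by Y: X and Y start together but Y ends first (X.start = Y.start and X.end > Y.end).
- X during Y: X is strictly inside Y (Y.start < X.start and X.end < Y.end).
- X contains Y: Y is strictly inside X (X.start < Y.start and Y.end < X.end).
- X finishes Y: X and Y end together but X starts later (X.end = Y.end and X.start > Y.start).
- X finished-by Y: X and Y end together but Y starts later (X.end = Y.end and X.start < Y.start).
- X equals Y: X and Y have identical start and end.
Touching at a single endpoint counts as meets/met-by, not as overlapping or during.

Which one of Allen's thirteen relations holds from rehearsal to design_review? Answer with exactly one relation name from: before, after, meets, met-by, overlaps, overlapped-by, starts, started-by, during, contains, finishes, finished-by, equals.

overlapped-by

rehearsal = [Mon 22:00, Wed 10:00]; design_review = [Mon 07:00, Tue 12:00].
Compare endpoints: rehearsal.start > design_review.start, rehearsal.start < design_review.end, rehearsal.end > design_review.start, rehearsal.end > design_review.end.
That pattern is 'overlapped-by'.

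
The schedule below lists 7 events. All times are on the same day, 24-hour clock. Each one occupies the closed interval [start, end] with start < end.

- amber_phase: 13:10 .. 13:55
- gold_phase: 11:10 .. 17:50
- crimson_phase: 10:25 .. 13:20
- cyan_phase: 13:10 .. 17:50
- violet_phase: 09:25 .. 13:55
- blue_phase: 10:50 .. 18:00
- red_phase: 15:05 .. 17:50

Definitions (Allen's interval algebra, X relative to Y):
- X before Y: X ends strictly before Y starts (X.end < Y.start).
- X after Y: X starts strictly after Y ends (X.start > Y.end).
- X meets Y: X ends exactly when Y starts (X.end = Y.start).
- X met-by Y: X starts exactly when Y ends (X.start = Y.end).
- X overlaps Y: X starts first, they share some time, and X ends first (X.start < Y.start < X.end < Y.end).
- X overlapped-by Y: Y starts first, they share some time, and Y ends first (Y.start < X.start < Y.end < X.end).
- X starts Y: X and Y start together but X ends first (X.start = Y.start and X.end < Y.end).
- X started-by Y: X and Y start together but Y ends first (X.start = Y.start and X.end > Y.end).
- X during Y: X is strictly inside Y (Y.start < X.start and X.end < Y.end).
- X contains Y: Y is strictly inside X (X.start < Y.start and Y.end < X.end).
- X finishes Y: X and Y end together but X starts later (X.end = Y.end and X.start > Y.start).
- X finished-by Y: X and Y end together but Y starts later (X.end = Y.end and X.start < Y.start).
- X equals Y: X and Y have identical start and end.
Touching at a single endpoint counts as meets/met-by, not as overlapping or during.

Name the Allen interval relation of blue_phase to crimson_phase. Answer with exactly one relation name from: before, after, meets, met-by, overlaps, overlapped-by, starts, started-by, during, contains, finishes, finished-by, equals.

blue_phase = [10:50, 18:00]; crimson_phase = [10:25, 13:20].
Compare endpoints: blue_phase.start > crimson_phase.start, blue_phase.start < crimson_phase.end, blue_phase.end > crimson_phase.start, blue_phase.end > crimson_phase.end.
That pattern is 'overlapped-by'.

overlapped-by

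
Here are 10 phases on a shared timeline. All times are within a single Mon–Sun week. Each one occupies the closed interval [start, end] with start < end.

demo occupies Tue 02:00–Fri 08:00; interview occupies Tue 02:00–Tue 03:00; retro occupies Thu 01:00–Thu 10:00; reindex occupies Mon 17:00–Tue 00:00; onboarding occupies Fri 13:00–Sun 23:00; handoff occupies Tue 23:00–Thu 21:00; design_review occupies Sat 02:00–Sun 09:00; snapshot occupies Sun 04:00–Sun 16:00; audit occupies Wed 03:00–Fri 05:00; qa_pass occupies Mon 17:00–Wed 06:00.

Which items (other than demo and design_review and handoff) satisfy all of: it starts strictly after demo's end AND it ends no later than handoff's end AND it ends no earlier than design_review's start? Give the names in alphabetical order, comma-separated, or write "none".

Conditions: its start is strictly after demo's end (X.start > Fri 08:00) AND its end is no later than handoff's end (X.end <= Thu 21:00) AND its end is no earlier than design_review's start (X.end >= Sat 02:00).
audit: start Wed 03:00 > Fri 08:00? ✗; end Fri 05:00 <= Thu 21:00? ✗; end Fri 05:00 >= Sat 02:00? ✗ → no.
interview: start Tue 02:00 > Fri 08:00? ✗; end Tue 03:00 <= Thu 21:00? ✓; end Tue 03:00 >= Sat 02:00? ✗ → no.
onboarding: start Fri 13:00 > Fri 08:00? ✓; end Sun 23:00 <= Thu 21:00? ✗; end Sun 23:00 >= Sat 02:00? ✓ → no.
qa_pass: start Mon 17:00 > Fri 08:00? ✗; end Wed 06:00 <= Thu 21:00? ✓; end Wed 06:00 >= Sat 02:00? ✗ → no.
reindex: start Mon 17:00 > Fri 08:00? ✗; end Tue 00:00 <= Thu 21:00? ✓; end Tue 00:00 >= Sat 02:00? ✗ → no.
retro: start Thu 01:00 > Fri 08:00? ✗; end Thu 10:00 <= Thu 21:00? ✓; end Thu 10:00 >= Sat 02:00? ✗ → no.
snapshot: start Sun 04:00 > Fri 08:00? ✓; end Sun 16:00 <= Thu 21:00? ✗; end Sun 16:00 >= Sat 02:00? ✓ → no.
Result: none.

none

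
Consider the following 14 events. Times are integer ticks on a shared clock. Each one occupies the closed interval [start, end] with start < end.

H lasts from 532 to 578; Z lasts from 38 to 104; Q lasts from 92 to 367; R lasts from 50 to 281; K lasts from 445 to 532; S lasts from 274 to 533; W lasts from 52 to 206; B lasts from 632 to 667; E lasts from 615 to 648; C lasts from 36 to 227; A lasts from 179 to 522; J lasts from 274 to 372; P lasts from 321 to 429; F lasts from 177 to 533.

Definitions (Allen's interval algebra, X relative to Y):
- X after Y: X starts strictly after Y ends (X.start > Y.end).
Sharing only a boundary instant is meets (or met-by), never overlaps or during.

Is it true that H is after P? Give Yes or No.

H = [532, 578], P = [321, 429].
Actual relation of H to P: after.
Asked whether 'after' holds → Yes.

Yes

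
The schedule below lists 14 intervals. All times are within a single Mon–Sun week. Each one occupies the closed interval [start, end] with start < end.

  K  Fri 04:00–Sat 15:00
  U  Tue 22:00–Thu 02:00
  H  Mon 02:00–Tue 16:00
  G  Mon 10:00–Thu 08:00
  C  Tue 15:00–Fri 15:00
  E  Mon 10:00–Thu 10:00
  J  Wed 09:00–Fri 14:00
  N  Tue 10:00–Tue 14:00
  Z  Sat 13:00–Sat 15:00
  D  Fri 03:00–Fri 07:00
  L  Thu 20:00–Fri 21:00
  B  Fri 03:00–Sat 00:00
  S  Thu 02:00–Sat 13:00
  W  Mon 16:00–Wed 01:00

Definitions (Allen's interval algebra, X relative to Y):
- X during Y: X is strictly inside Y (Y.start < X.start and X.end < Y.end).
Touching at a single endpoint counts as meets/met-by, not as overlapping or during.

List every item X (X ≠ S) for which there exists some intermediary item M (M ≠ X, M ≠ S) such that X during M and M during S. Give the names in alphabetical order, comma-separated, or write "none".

D

Target S = [Thu 02:00, Sat 13:00].
Intermediaries M with M during S: B, D, L.
Via B — items with X during B: none.
Via D — items with X during D: none.
Via L — items with X during L: D.
Union: D.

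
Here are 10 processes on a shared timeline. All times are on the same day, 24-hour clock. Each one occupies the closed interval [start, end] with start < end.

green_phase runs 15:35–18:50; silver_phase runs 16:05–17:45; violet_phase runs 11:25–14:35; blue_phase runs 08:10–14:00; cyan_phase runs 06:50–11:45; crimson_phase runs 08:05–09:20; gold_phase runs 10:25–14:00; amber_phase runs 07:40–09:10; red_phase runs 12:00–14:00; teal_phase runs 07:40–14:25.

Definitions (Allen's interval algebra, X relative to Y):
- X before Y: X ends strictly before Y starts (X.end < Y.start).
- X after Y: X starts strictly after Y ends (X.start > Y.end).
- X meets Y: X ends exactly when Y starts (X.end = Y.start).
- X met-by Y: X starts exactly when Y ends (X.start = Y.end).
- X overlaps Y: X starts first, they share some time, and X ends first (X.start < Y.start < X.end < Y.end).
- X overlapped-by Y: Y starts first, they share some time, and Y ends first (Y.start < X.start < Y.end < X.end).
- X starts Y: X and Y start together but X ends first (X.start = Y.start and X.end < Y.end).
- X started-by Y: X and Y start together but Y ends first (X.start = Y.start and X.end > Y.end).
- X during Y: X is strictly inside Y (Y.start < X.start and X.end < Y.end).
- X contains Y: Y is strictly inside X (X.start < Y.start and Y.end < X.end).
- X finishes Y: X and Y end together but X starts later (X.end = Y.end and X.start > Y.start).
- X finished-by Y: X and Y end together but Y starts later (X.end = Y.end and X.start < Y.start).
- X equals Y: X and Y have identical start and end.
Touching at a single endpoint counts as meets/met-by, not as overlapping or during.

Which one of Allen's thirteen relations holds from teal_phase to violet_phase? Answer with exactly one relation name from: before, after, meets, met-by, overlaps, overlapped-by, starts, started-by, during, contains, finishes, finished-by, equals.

overlaps

teal_phase = [07:40, 14:25]; violet_phase = [11:25, 14:35].
Compare endpoints: teal_phase.start < violet_phase.start, teal_phase.start < violet_phase.end, teal_phase.end > violet_phase.start, teal_phase.end < violet_phase.end.
That pattern is 'overlaps'.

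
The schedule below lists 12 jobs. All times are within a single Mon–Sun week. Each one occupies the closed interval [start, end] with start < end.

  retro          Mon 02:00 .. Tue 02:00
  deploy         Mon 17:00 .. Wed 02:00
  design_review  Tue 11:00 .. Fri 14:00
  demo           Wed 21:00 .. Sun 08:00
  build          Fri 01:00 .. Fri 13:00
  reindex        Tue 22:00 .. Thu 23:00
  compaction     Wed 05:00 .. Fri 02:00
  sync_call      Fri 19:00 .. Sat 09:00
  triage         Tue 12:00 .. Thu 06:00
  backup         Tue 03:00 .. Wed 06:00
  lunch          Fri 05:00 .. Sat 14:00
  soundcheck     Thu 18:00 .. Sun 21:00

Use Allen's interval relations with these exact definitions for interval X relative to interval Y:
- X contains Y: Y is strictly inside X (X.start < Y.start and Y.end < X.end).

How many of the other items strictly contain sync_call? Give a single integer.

3

Target sync_call = [Fri 19:00, Sat 09:00].
backup [Tue 03:00, Wed 06:00] → before → no.
build [Fri 01:00, Fri 13:00] → before → no.
compaction [Wed 05:00, Fri 02:00] → before → no.
demo [Wed 21:00, Sun 08:00] → contains → counts.
deploy [Mon 17:00, Wed 02:00] → before → no.
design_review [Tue 11:00, Fri 14:00] → before → no.
lunch [Fri 05:00, Sat 14:00] → contains → counts.
reindex [Tue 22:00, Thu 23:00] → before → no.
retro [Mon 02:00, Tue 02:00] → before → no.
soundcheck [Thu 18:00, Sun 21:00] → contains → counts.
triage [Tue 12:00, Thu 06:00] → before → no.
Total: 3.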